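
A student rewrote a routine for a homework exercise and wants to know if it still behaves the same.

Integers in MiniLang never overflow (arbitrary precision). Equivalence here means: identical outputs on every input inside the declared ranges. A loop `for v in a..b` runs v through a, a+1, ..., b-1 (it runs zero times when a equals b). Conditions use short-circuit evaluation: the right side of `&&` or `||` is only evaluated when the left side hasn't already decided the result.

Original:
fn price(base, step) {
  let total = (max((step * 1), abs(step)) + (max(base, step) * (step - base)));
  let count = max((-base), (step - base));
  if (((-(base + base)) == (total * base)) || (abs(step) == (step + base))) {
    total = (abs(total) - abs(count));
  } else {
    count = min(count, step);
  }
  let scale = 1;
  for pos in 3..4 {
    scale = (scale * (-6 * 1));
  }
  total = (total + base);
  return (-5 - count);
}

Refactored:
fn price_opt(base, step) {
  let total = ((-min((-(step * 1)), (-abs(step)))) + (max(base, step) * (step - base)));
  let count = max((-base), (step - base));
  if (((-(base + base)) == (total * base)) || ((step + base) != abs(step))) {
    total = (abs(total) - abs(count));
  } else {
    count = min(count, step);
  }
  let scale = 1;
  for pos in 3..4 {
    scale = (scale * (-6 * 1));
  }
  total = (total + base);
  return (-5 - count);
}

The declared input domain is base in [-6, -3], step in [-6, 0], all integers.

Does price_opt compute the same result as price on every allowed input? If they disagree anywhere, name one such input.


Consider the input base=-6, step=-6.
price: total = 6; count = 6; (((-(base + base)) == (total * base)) || (abs(step) == (step + base))) -> false; count = -6; scale = 1; [pos=3]; scale = -6; total = 0; return 1
price_opt: total = 6; count = 6; (((-(base + base)) == (total * base)) || ((step + base) != abs(step))) -> true; total = 0; scale = 1; [pos=3]; scale = -6; total = -6; return -11
1 and -11 differ, so these are not the same function on this domain.
verdict: not equivalent; witness: base=-6, step=-6


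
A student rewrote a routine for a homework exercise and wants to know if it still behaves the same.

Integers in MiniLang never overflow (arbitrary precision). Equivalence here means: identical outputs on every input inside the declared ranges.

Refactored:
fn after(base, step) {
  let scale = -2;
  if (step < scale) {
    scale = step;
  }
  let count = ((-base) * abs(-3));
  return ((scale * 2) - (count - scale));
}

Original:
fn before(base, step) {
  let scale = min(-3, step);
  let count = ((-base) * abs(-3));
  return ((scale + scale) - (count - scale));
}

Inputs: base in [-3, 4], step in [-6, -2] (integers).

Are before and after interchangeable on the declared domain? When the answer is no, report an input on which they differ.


These are not equivalent — on base=-3, step=-2 the outputs split (-18 vs -15).
before: scale becomes -3; next count becomes 9; next final value -18
after: scale becomes -2; next (step < scale) evaluates to false; next count becomes 9; next final value -15
verdict: not equivalent; witness: base=-3, step=-2


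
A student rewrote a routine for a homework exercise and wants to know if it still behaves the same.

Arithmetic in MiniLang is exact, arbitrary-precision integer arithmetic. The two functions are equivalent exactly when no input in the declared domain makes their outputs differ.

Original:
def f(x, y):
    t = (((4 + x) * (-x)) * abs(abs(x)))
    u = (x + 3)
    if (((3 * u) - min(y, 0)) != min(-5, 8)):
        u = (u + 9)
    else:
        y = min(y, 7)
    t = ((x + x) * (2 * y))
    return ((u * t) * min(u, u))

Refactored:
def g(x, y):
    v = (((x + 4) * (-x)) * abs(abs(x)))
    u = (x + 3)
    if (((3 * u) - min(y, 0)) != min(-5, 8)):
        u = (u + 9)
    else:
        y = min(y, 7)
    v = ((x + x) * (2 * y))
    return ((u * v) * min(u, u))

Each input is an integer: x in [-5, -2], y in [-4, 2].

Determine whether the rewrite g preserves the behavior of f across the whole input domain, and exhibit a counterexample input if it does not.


Side by side, the visible changes include: local variable names differ.
Spot check at x=-2, y=2 — f: t := 8 | u := 1 | (((3 * u) - min(y, 0)) != min(-5, 8)): true | u := 10 | t := -16 | result -1600. g: v := 8 | u := 1 | (((3 * u) - min(y, 0)) != min(-5, 8)): true | u := 10 | v := -16 | result -1600. Both give -1600.
Checked all 28 inputs in the declared domain: the outputs agree on every one.
verdict: equivalent


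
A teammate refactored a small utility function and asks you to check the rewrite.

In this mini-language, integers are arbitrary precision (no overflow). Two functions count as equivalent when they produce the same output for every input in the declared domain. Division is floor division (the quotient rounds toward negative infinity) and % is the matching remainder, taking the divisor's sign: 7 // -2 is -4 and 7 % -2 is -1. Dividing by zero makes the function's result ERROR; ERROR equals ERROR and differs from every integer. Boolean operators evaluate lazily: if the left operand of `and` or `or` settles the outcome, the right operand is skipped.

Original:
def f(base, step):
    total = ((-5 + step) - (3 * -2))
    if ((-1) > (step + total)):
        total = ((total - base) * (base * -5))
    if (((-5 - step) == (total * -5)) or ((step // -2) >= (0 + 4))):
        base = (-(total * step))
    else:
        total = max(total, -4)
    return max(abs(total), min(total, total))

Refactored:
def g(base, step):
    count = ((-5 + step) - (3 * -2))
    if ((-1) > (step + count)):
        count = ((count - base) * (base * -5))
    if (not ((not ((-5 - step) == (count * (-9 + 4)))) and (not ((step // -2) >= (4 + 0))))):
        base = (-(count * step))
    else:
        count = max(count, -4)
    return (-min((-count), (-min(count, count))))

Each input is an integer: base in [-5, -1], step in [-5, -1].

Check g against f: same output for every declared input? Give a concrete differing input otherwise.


These are not equivalent — on base=-3, step=-5 the outputs split (4 vs -4).
f: total becomes -4; next ((-1) > (step + total)) evaluates to true; next total becomes -15; next (((-5 - step) == (total * -5)) or ((step // -2) >= (0 + 4))) evaluates to false; next total becomes -4; next final value 4
g: count becomes -4; next ((-1) > (step + count)) evaluates to true; next count becomes -15; next (not ((not ((-5 - step) == (count * (-9 + 4)))) and (not ((step // -2) >= (4 + 0))))) evaluates to false; next count becomes -4; next final value -4
verdict: not equivalent; witness: base=-3, step=-5


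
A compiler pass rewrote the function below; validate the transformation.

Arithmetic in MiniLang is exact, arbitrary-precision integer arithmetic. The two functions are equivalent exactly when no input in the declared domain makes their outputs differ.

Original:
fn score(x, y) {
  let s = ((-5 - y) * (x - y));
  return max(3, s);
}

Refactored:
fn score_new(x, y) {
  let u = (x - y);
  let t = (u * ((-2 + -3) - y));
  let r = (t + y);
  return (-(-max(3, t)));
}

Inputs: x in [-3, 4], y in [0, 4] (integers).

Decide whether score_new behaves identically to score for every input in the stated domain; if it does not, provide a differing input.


Comparing the listings, the differences include: arithmetic usage differs; constant usage differs; statement counts differ; local variable names differ.
Spot check at x=1, y=1 — score: s becomes 0; next final value 3. score_new: u becomes 0; next t becomes 0; next r becomes 1; next final value 3. Both give 3.
Checked all 40 inputs in the declared domain: the outputs agree on every one.
verdict: equivalent


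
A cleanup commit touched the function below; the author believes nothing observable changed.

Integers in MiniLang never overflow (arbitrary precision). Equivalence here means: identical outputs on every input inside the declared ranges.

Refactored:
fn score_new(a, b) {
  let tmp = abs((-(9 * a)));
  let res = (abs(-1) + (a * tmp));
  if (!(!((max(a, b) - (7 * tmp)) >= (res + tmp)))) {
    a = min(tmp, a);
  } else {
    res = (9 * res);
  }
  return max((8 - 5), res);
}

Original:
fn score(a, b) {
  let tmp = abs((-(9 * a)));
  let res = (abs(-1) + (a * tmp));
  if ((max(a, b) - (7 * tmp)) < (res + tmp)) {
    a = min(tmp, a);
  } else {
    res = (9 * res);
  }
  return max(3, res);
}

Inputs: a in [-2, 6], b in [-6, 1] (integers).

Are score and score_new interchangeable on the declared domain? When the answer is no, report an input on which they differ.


Consider the input a=0, b=-6.
score: tmp=0, then res=1, then ((max(a, b) - (7 * tmp)) < (res + tmp)) is true, then a=0, then returns 3
score_new: tmp=0, then res=1, then (!(!((max(a, b) - (7 * tmp)) >= (res + tmp)))) is false, then res=9, then returns 9
3 != 9, so the rewrite changes behavior.
verdict: not equivalent; witness: a=0, b=-6


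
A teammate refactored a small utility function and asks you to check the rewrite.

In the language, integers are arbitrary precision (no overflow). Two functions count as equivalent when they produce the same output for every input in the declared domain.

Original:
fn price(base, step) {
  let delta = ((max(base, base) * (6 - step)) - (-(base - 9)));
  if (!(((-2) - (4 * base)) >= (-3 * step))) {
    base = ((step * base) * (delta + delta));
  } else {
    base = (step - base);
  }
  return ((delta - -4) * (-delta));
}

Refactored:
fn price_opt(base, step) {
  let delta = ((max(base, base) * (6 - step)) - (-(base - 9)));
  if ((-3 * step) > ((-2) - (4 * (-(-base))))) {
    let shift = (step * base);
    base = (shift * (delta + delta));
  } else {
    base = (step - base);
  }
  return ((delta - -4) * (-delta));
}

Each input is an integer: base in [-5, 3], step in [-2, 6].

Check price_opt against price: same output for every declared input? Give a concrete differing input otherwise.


Differences: boolean connective usage differs; and local variable names differ; and comparison usage differs; and statement counts differ — yet all 81 inputs agree.
verdict: equivalent


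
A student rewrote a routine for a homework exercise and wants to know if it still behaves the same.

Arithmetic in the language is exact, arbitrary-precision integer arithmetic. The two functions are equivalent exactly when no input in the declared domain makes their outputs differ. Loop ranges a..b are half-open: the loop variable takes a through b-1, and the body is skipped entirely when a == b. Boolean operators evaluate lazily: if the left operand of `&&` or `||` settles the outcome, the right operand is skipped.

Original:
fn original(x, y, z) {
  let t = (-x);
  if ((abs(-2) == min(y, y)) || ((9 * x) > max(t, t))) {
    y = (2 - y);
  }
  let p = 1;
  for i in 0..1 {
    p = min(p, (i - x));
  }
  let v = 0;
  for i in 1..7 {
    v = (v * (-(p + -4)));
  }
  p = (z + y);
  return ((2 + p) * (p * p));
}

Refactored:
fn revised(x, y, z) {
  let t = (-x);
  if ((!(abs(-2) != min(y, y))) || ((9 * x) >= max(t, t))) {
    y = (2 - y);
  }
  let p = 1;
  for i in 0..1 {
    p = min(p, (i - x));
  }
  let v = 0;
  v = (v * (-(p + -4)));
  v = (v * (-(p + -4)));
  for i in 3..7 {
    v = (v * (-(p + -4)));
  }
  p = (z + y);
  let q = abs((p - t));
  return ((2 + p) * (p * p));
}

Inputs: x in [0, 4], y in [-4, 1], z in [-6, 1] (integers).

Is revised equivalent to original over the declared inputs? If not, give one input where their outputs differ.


Run the pair on x=0, y=-4, z=-6.
original: t becomes 0; next ((abs(-2) == min(y, y)) || ((9 * x) > max(t, t))) evaluates to false; next p becomes 1; next at i=0:; next p becomes 0; next v becomes 0; next at i=1:; next v becomes 0; next at i=2:; next v becomes 0; next at i=3:; next v becomes 0; next at i=4:; next v becomes 0; next at i=5:; next v becomes 0; next at i=6:; next v becomes 0; next p becomes -10; next final value -800
revised: t becomes 0; next ((!(abs(-2) != min(y, y))) || ((9 * x) >= max(t, t))) evaluates to true; next y becomes 6; next p becomes 1; next at i=0:; next p becomes 0; next v becomes 0; next v becomes 0; next v becomes 0; next at i=3:; next v becomes 0; next at i=4:; next v becomes 0; next at i=5:; next v becomes 0; next at i=6:; next v becomes 0; next p becomes 0; next q becomes 0; next final value 0
-800 != 0, so the rewrite changes behavior.
verdict: not equivalent; witness: x=0, y=-4, z=-6


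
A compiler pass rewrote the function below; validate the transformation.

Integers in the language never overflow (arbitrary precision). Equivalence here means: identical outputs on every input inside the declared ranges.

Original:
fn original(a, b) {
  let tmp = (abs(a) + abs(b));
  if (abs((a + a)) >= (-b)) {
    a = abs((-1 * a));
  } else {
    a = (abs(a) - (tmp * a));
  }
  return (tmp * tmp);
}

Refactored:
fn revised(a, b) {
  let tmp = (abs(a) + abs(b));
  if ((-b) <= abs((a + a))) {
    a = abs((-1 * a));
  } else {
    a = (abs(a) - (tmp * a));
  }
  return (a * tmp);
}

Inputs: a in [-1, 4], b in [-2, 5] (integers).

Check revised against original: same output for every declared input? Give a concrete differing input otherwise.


Consider the input a=-1, b=-2.
original: tmp=3, then (abs((a + a)) >= (-b)) is true, then a=1, then returns 9
revised: tmp=3, then ((-b) <= abs((a + a))) is true, then a=1, then returns 3
9 and 3 differ, so these are not the same function on this domain.
verdict: not equivalent; witness: a=-1, b=-2


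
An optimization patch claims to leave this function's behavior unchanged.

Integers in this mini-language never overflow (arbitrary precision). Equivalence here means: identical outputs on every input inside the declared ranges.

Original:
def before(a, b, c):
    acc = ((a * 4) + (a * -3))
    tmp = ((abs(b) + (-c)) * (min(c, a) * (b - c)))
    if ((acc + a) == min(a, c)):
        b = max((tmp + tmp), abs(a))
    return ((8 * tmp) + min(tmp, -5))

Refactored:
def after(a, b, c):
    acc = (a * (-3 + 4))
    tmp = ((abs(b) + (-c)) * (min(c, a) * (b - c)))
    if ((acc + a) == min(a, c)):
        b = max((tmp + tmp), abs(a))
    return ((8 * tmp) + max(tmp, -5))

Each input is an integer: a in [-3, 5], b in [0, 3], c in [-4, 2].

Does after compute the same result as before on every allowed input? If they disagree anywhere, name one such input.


Run the pair on a=-3, b=0, c=-4.
before: acc := -3 | tmp := -64 | ((acc + a) == min(a, c)): false | result -576
after: acc := -3 | tmp := -64 | ((acc + a) == min(a, c)): false | result -517
-576 != -517, so the rewrite changes behavior.
verdict: not equivalent; witness: a=-3, b=0, c=-4


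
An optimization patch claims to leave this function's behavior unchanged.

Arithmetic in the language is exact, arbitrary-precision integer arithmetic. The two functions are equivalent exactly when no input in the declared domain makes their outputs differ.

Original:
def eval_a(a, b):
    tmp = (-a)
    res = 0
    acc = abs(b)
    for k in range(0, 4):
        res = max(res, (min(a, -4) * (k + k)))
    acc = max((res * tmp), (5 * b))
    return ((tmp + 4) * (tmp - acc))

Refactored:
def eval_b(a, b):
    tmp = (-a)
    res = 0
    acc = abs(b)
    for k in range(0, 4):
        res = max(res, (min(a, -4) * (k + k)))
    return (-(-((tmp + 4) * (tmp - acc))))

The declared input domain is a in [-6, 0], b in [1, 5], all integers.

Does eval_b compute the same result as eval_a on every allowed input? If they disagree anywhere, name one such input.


Input a=-6, b=1: 10 from eval_a versus 50 from eval_b.
verdict: not equivalent; witness: a=-6, b=1


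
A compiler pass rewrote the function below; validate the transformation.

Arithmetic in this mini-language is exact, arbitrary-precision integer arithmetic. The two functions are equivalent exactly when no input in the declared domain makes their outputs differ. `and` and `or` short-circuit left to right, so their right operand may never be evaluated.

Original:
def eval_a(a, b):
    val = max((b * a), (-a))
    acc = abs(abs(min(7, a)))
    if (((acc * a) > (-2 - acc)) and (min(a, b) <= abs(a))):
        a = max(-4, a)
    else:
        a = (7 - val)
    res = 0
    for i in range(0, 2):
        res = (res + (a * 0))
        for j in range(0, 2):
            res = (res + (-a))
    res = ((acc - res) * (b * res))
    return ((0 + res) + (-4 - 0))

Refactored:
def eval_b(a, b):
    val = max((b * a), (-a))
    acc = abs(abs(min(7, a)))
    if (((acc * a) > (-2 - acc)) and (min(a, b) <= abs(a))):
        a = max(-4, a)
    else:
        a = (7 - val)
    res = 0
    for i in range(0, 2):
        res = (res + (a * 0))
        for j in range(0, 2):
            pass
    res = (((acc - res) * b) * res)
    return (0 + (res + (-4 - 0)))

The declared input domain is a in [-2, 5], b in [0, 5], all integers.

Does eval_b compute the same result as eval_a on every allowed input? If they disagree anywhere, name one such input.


There is a counterexample at a=-2, b=1: -444 on one side, -4 on the other.
eval_a: val=2, then acc=2, then (((acc * a) > (-2 - acc)) and (min(a, b) <= abs(a))) is false, then a=5, then res=0, then (i=0), then res=0, then (j=0), then res=-5, then (j=1), then res=-10, then (i=1), then res=-10, then (j=0), then res=-15, then (j=1), then res=-20, then res=-440, then returns -444
eval_b: val=2, then acc=2, then (((acc * a) > (-2 - acc)) and (min(a, b) <= abs(a))) is false, then a=5, then res=0, then (i=0), then res=0, then (j=0), then (j=1), then (i=1), then res=0, then (j=0), then (j=1), then res=0, then returns -4
verdict: not equivalent; witness: a=-2, b=1


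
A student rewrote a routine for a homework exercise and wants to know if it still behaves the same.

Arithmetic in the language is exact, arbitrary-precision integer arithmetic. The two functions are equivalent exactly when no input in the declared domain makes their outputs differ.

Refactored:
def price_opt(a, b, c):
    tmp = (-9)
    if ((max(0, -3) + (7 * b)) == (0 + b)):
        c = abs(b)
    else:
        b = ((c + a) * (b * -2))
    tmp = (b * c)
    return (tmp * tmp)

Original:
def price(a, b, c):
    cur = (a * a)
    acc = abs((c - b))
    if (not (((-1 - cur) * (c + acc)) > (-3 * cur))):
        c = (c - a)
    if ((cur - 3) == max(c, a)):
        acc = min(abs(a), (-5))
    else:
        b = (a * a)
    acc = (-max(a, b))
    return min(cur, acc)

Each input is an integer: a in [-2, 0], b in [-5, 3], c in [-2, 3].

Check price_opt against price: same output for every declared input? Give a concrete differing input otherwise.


Evaluate both at a=-2, b=-5, c=-2.
price: cur = 4; acc = 3; (not (((-1 - cur) * (c + acc)) > (-3 * cur))) -> false; ((cur - 3) == max(c, a)) -> false; b = 4; acc = -4; return -4
price_opt: tmp = -9; ((max(0, -3) + (7 * b)) == (0 + b)) -> false; b = -40; tmp = 80; return 6400
-4 vs 6400 — the two versions disagree here.
verdict: not equivalent; witness: a=-2, b=-5, c=-2


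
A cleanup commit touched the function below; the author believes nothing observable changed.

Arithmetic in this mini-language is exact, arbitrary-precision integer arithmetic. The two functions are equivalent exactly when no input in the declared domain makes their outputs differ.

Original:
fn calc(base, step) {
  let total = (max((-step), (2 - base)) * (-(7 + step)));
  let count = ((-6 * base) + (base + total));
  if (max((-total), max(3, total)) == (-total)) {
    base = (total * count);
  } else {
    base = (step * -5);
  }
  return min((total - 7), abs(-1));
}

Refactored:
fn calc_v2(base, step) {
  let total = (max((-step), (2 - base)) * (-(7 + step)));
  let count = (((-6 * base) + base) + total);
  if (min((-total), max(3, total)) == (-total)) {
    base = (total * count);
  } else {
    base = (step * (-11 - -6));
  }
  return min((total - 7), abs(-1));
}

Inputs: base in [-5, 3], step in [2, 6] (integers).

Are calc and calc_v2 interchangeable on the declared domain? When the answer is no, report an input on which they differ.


The edit looks behavioral (`max((-total), max(3, total))` became `min((-total), max(3, total))`), but over these ranges it never changes the outcome; all 45 inputs agree.
verdict: equivalent


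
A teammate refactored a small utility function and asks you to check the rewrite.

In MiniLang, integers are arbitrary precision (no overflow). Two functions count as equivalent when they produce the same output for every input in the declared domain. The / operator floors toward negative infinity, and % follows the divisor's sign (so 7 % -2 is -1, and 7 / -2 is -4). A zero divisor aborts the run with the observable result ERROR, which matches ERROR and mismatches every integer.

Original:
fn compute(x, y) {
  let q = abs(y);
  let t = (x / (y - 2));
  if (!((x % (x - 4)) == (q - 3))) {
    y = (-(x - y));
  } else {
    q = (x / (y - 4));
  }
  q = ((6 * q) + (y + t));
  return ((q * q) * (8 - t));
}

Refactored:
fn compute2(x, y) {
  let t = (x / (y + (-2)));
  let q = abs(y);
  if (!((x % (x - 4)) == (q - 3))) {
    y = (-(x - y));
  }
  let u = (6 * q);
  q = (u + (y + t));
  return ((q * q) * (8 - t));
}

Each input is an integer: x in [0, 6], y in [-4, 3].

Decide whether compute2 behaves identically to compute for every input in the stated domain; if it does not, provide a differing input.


These are not equivalent — on x=0, y=-3 the outputs split (72 vs 1800).
compute: q = 3; t = 0; (!((x % (x - 4)) == (q - 3))) -> false; q = 0; q = -3; return 72
compute2: t = 0; q = 3; (!((x % (x - 4)) == (q - 3))) -> false; u = 18; q = 15; return 1800
verdict: not equivalent; witness: x=0, y=-3


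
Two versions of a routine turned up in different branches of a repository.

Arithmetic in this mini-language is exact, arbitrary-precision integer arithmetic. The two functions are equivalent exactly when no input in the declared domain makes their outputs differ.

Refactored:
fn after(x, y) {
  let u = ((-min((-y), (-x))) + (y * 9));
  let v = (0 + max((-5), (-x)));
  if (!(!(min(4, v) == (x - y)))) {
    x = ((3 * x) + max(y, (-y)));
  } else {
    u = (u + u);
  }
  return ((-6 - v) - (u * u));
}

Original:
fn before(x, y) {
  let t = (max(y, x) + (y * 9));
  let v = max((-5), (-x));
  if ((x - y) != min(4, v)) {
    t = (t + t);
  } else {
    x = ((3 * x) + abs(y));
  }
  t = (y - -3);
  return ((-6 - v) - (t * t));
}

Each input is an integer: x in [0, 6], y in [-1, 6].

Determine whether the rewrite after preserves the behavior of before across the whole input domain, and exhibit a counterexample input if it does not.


Not equivalent: x=0, y=-1 separates them (-10 vs -330).
before: t becomes -9; next v becomes 0; next ((x - y) != min(4, v)) evaluates to true; next t becomes -18; next t becomes 2; next final value -10
after: u becomes -9; next v becomes 0; next (!(!(min(4, v) == (x - y)))) evaluates to false; next u becomes -18; next final value -330
verdict: not equivalent; witness: x=0, y=-1


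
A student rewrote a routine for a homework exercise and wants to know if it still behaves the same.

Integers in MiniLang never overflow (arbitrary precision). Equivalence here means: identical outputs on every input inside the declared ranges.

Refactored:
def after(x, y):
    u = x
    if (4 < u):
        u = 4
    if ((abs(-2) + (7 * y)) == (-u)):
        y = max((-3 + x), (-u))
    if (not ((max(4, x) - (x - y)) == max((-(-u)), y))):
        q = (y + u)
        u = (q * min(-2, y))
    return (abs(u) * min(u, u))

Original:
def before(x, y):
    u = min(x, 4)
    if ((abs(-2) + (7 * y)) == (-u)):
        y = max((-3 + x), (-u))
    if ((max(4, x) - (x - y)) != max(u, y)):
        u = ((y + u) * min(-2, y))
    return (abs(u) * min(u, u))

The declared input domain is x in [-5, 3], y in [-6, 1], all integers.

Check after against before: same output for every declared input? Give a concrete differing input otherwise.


This is a faithful refactor — local variable names differ, branching structure differs, constant usage differs, comparison usage differs, min/max/abs usage differs, statement counts differ, boolean connective usage differs, but the computed results match everywhere.
Tracing x=2, y=-3: before: u becomes 2; next ((abs(-2) + (7 * y)) == (-u)) evaluates to false; next ((max(4, x) - (x - y)) != max(u, y)) evaluates to true; next u becomes 3; next final value 9 | after: u becomes 2; next (4 < u) evaluates to false; next ((abs(-2) + (7 * y)) == (-u)) evaluates to false; next (not ((max(4, x) - (x - y)) == max((-(-u)), y))) evaluates to true; next q becomes -1; next u becomes 3; next final value 9 — matching result 9.
Every one of the 72 inputs gives matching results.
verdict: equivalent


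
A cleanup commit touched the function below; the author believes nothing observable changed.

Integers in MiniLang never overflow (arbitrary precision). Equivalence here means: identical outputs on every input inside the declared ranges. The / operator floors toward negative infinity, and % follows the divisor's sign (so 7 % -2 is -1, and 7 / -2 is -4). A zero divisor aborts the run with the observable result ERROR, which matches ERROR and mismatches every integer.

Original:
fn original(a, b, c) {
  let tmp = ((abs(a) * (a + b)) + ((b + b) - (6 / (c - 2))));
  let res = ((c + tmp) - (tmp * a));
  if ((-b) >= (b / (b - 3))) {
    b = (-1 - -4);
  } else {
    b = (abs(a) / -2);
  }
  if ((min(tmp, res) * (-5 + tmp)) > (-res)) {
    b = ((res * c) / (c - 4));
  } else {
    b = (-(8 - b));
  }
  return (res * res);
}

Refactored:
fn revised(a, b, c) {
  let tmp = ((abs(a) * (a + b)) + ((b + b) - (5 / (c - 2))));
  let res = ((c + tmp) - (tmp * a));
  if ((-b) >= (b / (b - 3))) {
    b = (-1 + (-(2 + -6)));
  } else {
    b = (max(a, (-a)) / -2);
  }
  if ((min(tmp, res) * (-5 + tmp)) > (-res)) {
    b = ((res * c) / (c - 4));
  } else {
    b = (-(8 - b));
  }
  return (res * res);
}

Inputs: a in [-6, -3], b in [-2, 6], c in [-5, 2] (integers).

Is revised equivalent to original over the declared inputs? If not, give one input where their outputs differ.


These are not equivalent — on a=-6, b=-2, c=-3 the outputs split (124609 vs 129600).
original: tmp=-50, then res=-353, then ((-b) >= (b / (b - 3))) is true, then b=3, then ((min(tmp, res) * (-5 + tmp)) > (-res)) is true, then b=-152, then returns 124609
revised: tmp=-51, then res=-360, then ((-b) >= (b / (b - 3))) is true, then b=3, then ((min(tmp, res) * (-5 + tmp)) > (-res)) is true, then b=-155, then returns 129600
verdict: not equivalent; witness: a=-6, b=-2, c=-3


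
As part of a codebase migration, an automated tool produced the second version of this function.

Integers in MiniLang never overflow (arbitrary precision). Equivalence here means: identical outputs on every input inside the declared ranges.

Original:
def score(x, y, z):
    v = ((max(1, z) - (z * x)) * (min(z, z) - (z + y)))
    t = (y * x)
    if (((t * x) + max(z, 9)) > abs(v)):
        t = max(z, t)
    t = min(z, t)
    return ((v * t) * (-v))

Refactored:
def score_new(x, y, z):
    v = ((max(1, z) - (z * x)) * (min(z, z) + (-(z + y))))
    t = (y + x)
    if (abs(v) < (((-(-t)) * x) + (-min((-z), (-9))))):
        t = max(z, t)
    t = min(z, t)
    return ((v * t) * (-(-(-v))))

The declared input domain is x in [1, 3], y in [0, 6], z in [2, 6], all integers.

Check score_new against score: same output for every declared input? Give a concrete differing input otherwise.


Consider the input x=3, y=2, z=6.
score: v = 24; t = 6; (((t * x) + max(z, 9)) > abs(v)) -> true; t = 6; t = 6; return -3456
score_new: v = 24; t = 5; (abs(v) < (((-(-t)) * x) + (-min((-z), (-9))))) -> false; t = 5; return -2880
-3456 != -2880, so the rewrite changes behavior.
verdict: not equivalent; witness: x=3, y=2, z=6


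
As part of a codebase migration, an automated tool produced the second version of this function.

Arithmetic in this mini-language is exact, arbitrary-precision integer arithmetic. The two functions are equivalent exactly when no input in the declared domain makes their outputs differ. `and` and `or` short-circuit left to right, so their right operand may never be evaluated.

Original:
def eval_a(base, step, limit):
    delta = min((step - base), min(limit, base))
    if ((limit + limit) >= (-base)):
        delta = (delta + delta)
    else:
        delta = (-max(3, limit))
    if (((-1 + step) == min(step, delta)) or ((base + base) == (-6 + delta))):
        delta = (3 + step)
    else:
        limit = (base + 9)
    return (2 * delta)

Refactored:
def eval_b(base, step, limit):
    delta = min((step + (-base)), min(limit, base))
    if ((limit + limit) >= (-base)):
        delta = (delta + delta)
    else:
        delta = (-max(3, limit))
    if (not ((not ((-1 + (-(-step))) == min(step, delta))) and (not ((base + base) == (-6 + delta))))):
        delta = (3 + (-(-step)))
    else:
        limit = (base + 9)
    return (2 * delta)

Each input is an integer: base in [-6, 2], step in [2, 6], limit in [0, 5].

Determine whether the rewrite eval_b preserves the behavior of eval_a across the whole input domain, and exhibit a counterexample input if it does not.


Changes here: arithmetic usage differs; also boolean connective usage differs; the full 270-point sweep finds no disagreement.
verdict: equivalent


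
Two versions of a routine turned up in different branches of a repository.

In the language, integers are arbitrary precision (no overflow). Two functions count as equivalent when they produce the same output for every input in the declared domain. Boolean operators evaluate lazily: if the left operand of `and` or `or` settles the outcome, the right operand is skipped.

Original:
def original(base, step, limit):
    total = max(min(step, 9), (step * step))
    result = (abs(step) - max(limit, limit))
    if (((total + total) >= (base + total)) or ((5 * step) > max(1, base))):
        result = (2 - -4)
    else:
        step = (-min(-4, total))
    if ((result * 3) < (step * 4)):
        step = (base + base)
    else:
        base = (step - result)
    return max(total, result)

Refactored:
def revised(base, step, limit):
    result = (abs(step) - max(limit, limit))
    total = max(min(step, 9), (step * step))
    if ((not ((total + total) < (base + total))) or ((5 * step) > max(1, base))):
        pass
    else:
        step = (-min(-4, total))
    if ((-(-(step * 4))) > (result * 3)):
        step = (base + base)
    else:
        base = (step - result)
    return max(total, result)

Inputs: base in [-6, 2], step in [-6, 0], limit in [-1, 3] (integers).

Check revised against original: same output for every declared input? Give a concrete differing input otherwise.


base=-6, step=-2, limit=-1 yields 6 from original but 4 from revised.
verdict: not equivalent; witness: base=-6, step=-2, limit=-1


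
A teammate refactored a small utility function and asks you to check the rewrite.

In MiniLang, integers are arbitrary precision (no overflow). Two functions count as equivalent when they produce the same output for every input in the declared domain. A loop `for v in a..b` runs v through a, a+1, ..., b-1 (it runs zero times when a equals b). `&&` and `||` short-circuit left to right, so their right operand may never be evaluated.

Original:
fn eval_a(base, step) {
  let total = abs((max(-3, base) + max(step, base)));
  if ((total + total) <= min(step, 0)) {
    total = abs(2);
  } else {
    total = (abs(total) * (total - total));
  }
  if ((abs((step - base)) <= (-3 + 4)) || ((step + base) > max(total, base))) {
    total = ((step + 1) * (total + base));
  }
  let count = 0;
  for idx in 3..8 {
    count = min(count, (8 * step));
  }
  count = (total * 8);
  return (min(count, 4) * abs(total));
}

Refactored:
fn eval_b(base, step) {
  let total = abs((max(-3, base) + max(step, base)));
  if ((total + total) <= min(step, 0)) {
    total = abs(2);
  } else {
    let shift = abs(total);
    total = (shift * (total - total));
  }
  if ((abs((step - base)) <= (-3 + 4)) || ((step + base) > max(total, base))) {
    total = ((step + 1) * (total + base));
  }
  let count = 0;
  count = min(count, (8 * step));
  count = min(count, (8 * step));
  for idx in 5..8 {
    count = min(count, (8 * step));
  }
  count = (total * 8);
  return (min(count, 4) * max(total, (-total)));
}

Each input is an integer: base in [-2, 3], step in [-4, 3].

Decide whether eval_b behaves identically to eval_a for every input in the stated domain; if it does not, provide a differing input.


The two versions differ — the changes include constant usage differs; also statement counts differ; also loop structure differs; also min/max/abs usage differs; also arithmetic usage differs; also local variable names differ.
One worked example (base=3, step=2) — eval_a: total := 6 | ((total + total) <= min(step, 0)): false | total := 0 | ((abs((step - base)) <= (-3 + 4)) || ((step + base) > max(total, base))): true | total := 9 | count := 0 | iter idx=3: | count := 0 | iter idx=4: | count := 0 | iter idx=5: | count := 0 | iter idx=6: | count := 0 | iter idx=7: | count := 0 | count := 72 | result 36; eval_b: total := 6 | ((total + total) <= min(step, 0)): false | shift := 6 | total := 0 | ((abs((step - base)) <= (-3 + 4)) || ((step + base) > max(total, base))): true | total := 9 | count := 0 | count := 0 | count := 0 | iter idx=5: | count := 0 | iter idx=6: | count := 0 | iter idx=7: | count := 0 | count := 72 | result 36; agreement on 36.
Across all 48 domain points the two functions coincide.
verdict: equivalent


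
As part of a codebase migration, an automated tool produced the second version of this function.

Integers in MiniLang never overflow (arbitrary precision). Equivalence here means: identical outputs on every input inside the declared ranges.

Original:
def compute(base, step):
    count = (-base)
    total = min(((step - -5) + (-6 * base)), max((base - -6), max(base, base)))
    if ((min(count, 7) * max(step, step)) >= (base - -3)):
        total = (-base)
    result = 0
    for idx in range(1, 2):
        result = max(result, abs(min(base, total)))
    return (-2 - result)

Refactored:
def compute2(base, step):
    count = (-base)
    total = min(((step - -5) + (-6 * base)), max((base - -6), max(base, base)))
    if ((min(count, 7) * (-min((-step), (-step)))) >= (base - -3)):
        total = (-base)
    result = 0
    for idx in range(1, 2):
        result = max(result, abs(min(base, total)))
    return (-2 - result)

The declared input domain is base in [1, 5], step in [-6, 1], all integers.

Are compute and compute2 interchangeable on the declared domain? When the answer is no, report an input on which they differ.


The two are interchangeable: min/max/abs usage differs, and every declared input agrees.
One worked example (base=2, step=-6) — compute: count := -2 | total := -13 | ((min(count, 7) * max(step, step)) >= (base - -3)): true | total := -2 | result := 0 | iter idx=1: | result := 2 | result -4; compute2: count := -2 | total := -13 | ((min(count, 7) * (-min((-step), (-step)))) >= (base - -3)): true | total := -2 | result := 0 | iter idx=1: | result := 2 | result -4; agreement on -4.
Checked all 40 inputs in the declared domain: the outputs agree on every one.
verdict: equivalent


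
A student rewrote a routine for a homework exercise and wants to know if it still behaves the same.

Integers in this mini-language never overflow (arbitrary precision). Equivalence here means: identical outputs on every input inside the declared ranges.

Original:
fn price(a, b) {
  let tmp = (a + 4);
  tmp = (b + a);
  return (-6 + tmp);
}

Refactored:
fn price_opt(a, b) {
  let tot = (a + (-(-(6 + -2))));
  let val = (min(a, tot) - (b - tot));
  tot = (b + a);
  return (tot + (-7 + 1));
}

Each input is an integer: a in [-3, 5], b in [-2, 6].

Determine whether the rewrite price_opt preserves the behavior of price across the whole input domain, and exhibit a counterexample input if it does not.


Comparing the listings, the differences include: statement counts differ, plus min/max/abs usage differs, plus local variable names differ, plus arithmetic usage differs, plus constant usage differs.
As a probe, take a=5, b=3: price runs tmp becomes 9; next tmp becomes 8; next final value 2; price_opt runs tot becomes 9; next val becomes 11; next tot becomes 8; next final value 2; both end at 2.
Sweeping the whole domain (81 inputs) finds no disagreement.
verdict: equivalent


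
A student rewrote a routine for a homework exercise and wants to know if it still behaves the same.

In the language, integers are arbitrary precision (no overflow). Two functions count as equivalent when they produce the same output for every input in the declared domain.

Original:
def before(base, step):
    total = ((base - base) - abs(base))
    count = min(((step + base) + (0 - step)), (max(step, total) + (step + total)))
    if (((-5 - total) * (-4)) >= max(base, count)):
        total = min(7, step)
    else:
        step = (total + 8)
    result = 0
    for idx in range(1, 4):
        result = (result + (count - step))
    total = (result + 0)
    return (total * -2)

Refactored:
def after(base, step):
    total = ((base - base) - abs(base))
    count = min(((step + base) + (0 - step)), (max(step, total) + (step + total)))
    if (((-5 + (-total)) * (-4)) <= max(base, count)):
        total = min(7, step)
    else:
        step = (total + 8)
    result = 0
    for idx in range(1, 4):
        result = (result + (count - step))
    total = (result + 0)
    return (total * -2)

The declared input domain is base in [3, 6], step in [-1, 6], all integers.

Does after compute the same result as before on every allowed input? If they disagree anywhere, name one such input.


There is a counterexample at base=3, step=-1: 24 on one side, 60 on the other.
before: total := -3 | count := -5 | (((-5 - total) * (-4)) >= max(base, count)): true | total := -1 | result := 0 | iter idx=1: | result := -4 | iter idx=2: | result := -8 | iter idx=3: | result := -12 | total := -12 | result 24
after: total := -3 | count := -5 | (((-5 + (-total)) * (-4)) <= max(base, count)): false | step := 5 | result := 0 | iter idx=1: | result := -10 | iter idx=2: | result := -20 | iter idx=3: | result := -30 | total := -30 | result 60
verdict: not equivalent; witness: base=3, step=-1


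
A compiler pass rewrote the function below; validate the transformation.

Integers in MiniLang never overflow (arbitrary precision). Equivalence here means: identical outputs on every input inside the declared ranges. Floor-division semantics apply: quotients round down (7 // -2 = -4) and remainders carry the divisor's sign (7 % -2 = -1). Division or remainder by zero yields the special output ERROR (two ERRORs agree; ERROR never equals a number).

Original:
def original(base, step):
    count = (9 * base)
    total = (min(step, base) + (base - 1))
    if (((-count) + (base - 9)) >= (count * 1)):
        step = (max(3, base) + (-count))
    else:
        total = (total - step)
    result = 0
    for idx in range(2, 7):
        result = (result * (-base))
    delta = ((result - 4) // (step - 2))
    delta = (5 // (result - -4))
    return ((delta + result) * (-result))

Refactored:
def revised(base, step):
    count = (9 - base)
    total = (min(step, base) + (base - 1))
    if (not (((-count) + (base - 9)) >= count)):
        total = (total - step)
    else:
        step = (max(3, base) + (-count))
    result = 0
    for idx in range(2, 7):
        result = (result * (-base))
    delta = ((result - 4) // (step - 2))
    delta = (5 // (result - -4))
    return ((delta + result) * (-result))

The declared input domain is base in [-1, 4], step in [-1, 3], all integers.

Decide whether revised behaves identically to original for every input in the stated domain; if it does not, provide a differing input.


Try base=-1, step=2.
original: count := -9 | total := -3 | (((-count) + (base - 9)) >= (count * 1)): true | step := 12 | result := 0 | iter idx=2: | result := 0 | iter idx=3: | result := 0 | iter idx=4: | result := 0 | iter idx=5: | result := 0 | iter idx=6: | result := 0 | delta := -1 | delta := 1 | result 0
revised: count := 10 | total := -3 | (not (((-count) + (base - 9)) >= count)): true | total := -5 | result := 0 | iter idx=2: | result := 0 | iter idx=3: | result := 0 | iter idx=4: | result := 0 | iter idx=5: | result := 0 | iter idx=6: | result := 0 | divide-by-zero, output ERROR
0 != ERROR, so the rewrite changes behavior.
verdict: not equivalent; witness: base=-1, step=2
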